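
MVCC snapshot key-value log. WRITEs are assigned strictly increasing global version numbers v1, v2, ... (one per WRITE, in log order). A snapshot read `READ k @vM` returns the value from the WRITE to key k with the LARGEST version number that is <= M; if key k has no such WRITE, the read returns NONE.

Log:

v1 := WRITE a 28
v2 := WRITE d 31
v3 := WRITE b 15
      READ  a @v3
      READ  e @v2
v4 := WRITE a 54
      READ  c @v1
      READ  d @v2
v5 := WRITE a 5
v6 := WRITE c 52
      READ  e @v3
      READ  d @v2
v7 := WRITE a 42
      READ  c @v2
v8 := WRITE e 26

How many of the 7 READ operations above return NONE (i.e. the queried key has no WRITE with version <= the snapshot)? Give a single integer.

Answer: 4

Derivation:
v1: WRITE a=28  (a history now [(1, 28)])
v2: WRITE d=31  (d history now [(2, 31)])
v3: WRITE b=15  (b history now [(3, 15)])
READ a @v3: history=[(1, 28)] -> pick v1 -> 28
READ e @v2: history=[] -> no version <= 2 -> NONE
v4: WRITE a=54  (a history now [(1, 28), (4, 54)])
READ c @v1: history=[] -> no version <= 1 -> NONE
READ d @v2: history=[(2, 31)] -> pick v2 -> 31
v5: WRITE a=5  (a history now [(1, 28), (4, 54), (5, 5)])
v6: WRITE c=52  (c history now [(6, 52)])
READ e @v3: history=[] -> no version <= 3 -> NONE
READ d @v2: history=[(2, 31)] -> pick v2 -> 31
v7: WRITE a=42  (a history now [(1, 28), (4, 54), (5, 5), (7, 42)])
READ c @v2: history=[(6, 52)] -> no version <= 2 -> NONE
v8: WRITE e=26  (e history now [(8, 26)])
Read results in order: ['28', 'NONE', 'NONE', '31', 'NONE', '31', 'NONE']
NONE count = 4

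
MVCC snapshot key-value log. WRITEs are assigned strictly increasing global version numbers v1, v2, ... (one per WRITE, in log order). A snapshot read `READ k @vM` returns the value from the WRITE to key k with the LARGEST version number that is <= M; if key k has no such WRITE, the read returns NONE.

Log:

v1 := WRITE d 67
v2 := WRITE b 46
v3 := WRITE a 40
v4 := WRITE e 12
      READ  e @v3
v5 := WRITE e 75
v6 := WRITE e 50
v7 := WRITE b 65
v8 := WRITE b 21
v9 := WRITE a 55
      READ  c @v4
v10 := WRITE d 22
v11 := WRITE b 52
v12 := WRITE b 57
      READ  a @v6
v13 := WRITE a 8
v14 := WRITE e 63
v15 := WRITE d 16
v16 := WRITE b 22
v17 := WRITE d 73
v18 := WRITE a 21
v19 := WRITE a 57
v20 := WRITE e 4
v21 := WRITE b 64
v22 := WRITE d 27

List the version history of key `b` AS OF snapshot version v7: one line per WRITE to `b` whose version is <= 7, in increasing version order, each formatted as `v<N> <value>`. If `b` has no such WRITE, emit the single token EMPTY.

Scan writes for key=b with version <= 7:
  v1 WRITE d 67 -> skip
  v2 WRITE b 46 -> keep
  v3 WRITE a 40 -> skip
  v4 WRITE e 12 -> skip
  v5 WRITE e 75 -> skip
  v6 WRITE e 50 -> skip
  v7 WRITE b 65 -> keep
  v8 WRITE b 21 -> drop (> snap)
  v9 WRITE a 55 -> skip
  v10 WRITE d 22 -> skip
  v11 WRITE b 52 -> drop (> snap)
  v12 WRITE b 57 -> drop (> snap)
  v13 WRITE a 8 -> skip
  v14 WRITE e 63 -> skip
  v15 WRITE d 16 -> skip
  v16 WRITE b 22 -> drop (> snap)
  v17 WRITE d 73 -> skip
  v18 WRITE a 21 -> skip
  v19 WRITE a 57 -> skip
  v20 WRITE e 4 -> skip
  v21 WRITE b 64 -> drop (> snap)
  v22 WRITE d 27 -> skip
Collected: [(2, 46), (7, 65)]

Answer: v2 46
v7 65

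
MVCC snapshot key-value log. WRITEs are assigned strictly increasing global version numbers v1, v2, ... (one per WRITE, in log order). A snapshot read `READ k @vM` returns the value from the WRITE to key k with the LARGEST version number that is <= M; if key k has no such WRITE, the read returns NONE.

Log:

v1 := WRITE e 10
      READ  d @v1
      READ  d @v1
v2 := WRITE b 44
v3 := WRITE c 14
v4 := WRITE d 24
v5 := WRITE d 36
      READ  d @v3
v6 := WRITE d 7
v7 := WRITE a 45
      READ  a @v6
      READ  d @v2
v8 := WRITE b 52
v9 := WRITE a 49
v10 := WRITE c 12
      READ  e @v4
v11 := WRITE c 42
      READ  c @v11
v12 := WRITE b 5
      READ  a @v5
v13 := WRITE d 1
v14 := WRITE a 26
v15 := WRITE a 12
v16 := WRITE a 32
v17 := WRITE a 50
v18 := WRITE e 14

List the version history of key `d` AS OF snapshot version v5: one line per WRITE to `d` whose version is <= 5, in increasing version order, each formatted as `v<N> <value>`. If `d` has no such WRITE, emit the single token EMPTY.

Scan writes for key=d with version <= 5:
  v1 WRITE e 10 -> skip
  v2 WRITE b 44 -> skip
  v3 WRITE c 14 -> skip
  v4 WRITE d 24 -> keep
  v5 WRITE d 36 -> keep
  v6 WRITE d 7 -> drop (> snap)
  v7 WRITE a 45 -> skip
  v8 WRITE b 52 -> skip
  v9 WRITE a 49 -> skip
  v10 WRITE c 12 -> skip
  v11 WRITE c 42 -> skip
  v12 WRITE b 5 -> skip
  v13 WRITE d 1 -> drop (> snap)
  v14 WRITE a 26 -> skip
  v15 WRITE a 12 -> skip
  v16 WRITE a 32 -> skip
  v17 WRITE a 50 -> skip
  v18 WRITE e 14 -> skip
Collected: [(4, 24), (5, 36)]

Answer: v4 24
v5 36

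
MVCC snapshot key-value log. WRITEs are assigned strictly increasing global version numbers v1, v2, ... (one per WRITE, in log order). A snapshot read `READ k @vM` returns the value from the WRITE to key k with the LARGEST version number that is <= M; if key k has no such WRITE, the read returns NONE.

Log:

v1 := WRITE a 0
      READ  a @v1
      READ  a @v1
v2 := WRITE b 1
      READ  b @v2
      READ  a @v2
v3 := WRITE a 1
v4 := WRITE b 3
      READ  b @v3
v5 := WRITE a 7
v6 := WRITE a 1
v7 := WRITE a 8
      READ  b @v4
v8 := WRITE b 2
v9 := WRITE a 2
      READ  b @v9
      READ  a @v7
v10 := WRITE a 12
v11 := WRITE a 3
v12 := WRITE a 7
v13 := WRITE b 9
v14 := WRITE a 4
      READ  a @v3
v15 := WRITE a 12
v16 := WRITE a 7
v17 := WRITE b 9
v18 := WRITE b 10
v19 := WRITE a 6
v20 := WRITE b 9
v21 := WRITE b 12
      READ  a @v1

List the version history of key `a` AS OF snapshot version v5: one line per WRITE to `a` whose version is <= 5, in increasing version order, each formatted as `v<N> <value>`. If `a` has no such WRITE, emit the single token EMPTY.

Scan writes for key=a with version <= 5:
  v1 WRITE a 0 -> keep
  v2 WRITE b 1 -> skip
  v3 WRITE a 1 -> keep
  v4 WRITE b 3 -> skip
  v5 WRITE a 7 -> keep
  v6 WRITE a 1 -> drop (> snap)
  v7 WRITE a 8 -> drop (> snap)
  v8 WRITE b 2 -> skip
  v9 WRITE a 2 -> drop (> snap)
  v10 WRITE a 12 -> drop (> snap)
  v11 WRITE a 3 -> drop (> snap)
  v12 WRITE a 7 -> drop (> snap)
  v13 WRITE b 9 -> skip
  v14 WRITE a 4 -> drop (> snap)
  v15 WRITE a 12 -> drop (> snap)
  v16 WRITE a 7 -> drop (> snap)
  v17 WRITE b 9 -> skip
  v18 WRITE b 10 -> skip
  v19 WRITE a 6 -> drop (> snap)
  v20 WRITE b 9 -> skip
  v21 WRITE b 12 -> skip
Collected: [(1, 0), (3, 1), (5, 7)]

Answer: v1 0
v3 1
v5 7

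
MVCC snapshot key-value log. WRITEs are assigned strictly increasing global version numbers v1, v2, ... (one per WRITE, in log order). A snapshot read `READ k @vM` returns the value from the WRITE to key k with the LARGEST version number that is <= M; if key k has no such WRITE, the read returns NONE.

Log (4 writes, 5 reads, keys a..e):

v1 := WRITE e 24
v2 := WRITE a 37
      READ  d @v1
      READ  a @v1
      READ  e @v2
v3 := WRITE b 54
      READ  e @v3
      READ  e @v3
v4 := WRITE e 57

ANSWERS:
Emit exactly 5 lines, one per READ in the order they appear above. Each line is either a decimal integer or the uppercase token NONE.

Answer: NONE
NONE
24
24
24

Derivation:
v1: WRITE e=24  (e history now [(1, 24)])
v2: WRITE a=37  (a history now [(2, 37)])
READ d @v1: history=[] -> no version <= 1 -> NONE
READ a @v1: history=[(2, 37)] -> no version <= 1 -> NONE
READ e @v2: history=[(1, 24)] -> pick v1 -> 24
v3: WRITE b=54  (b history now [(3, 54)])
READ e @v3: history=[(1, 24)] -> pick v1 -> 24
READ e @v3: history=[(1, 24)] -> pick v1 -> 24
v4: WRITE e=57  (e history now [(1, 24), (4, 57)])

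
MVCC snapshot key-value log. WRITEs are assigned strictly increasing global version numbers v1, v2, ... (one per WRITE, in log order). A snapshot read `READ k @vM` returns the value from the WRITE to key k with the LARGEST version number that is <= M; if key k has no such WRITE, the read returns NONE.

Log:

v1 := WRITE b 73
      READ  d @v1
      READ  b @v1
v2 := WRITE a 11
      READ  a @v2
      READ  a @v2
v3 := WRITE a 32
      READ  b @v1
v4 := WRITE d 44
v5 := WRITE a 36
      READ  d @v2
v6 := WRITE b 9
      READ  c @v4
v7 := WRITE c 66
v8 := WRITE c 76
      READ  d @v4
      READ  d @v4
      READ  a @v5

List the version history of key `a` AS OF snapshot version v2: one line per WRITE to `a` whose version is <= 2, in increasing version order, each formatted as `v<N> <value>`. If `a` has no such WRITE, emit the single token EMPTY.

Answer: v2 11

Derivation:
Scan writes for key=a with version <= 2:
  v1 WRITE b 73 -> skip
  v2 WRITE a 11 -> keep
  v3 WRITE a 32 -> drop (> snap)
  v4 WRITE d 44 -> skip
  v5 WRITE a 36 -> drop (> snap)
  v6 WRITE b 9 -> skip
  v7 WRITE c 66 -> skip
  v8 WRITE c 76 -> skip
Collected: [(2, 11)]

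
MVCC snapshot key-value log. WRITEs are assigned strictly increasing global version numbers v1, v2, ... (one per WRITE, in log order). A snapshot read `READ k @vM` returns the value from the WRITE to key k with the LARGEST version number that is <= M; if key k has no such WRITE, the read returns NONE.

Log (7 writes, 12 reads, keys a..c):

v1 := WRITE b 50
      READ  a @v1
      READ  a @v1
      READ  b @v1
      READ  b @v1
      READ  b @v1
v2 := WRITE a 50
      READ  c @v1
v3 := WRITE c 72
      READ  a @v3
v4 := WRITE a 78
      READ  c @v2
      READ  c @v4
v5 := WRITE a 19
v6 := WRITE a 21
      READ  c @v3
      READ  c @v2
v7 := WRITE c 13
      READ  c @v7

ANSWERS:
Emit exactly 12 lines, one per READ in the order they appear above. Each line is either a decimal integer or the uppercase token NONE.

Answer: NONE
NONE
50
50
50
NONE
50
NONE
72
72
NONE
13

Derivation:
v1: WRITE b=50  (b history now [(1, 50)])
READ a @v1: history=[] -> no version <= 1 -> NONE
READ a @v1: history=[] -> no version <= 1 -> NONE
READ b @v1: history=[(1, 50)] -> pick v1 -> 50
READ b @v1: history=[(1, 50)] -> pick v1 -> 50
READ b @v1: history=[(1, 50)] -> pick v1 -> 50
v2: WRITE a=50  (a history now [(2, 50)])
READ c @v1: history=[] -> no version <= 1 -> NONE
v3: WRITE c=72  (c history now [(3, 72)])
READ a @v3: history=[(2, 50)] -> pick v2 -> 50
v4: WRITE a=78  (a history now [(2, 50), (4, 78)])
READ c @v2: history=[(3, 72)] -> no version <= 2 -> NONE
READ c @v4: history=[(3, 72)] -> pick v3 -> 72
v5: WRITE a=19  (a history now [(2, 50), (4, 78), (5, 19)])
v6: WRITE a=21  (a history now [(2, 50), (4, 78), (5, 19), (6, 21)])
READ c @v3: history=[(3, 72)] -> pick v3 -> 72
READ c @v2: history=[(3, 72)] -> no version <= 2 -> NONE
v7: WRITE c=13  (c history now [(3, 72), (7, 13)])
READ c @v7: history=[(3, 72), (7, 13)] -> pick v7 -> 13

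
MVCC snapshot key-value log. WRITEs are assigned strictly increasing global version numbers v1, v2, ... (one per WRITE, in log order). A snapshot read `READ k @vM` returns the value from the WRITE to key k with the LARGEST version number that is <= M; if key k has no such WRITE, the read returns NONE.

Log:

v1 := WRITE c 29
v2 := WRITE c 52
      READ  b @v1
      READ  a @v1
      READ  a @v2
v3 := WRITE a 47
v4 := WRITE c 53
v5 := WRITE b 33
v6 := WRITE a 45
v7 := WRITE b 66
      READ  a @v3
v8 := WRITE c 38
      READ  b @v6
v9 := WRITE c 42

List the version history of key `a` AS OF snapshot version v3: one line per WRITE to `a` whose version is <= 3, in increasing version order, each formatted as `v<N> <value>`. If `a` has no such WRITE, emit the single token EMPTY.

Scan writes for key=a with version <= 3:
  v1 WRITE c 29 -> skip
  v2 WRITE c 52 -> skip
  v3 WRITE a 47 -> keep
  v4 WRITE c 53 -> skip
  v5 WRITE b 33 -> skip
  v6 WRITE a 45 -> drop (> snap)
  v7 WRITE b 66 -> skip
  v8 WRITE c 38 -> skip
  v9 WRITE c 42 -> skip
Collected: [(3, 47)]

Answer: v3 47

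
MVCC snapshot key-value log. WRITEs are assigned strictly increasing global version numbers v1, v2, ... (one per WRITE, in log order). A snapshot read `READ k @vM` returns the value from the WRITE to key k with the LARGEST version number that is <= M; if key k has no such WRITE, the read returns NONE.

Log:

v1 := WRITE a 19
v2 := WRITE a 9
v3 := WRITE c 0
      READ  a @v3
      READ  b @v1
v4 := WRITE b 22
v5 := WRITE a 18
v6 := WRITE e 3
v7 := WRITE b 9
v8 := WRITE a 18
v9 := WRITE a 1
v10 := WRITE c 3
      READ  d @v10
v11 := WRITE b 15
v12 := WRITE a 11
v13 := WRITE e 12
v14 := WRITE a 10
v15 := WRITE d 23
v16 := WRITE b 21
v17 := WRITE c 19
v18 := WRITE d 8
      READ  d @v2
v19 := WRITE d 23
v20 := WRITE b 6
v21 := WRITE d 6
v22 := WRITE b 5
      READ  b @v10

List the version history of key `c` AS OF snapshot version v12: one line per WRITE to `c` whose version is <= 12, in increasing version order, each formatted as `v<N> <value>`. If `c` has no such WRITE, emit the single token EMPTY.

Scan writes for key=c with version <= 12:
  v1 WRITE a 19 -> skip
  v2 WRITE a 9 -> skip
  v3 WRITE c 0 -> keep
  v4 WRITE b 22 -> skip
  v5 WRITE a 18 -> skip
  v6 WRITE e 3 -> skip
  v7 WRITE b 9 -> skip
  v8 WRITE a 18 -> skip
  v9 WRITE a 1 -> skip
  v10 WRITE c 3 -> keep
  v11 WRITE b 15 -> skip
  v12 WRITE a 11 -> skip
  v13 WRITE e 12 -> skip
  v14 WRITE a 10 -> skip
  v15 WRITE d 23 -> skip
  v16 WRITE b 21 -> skip
  v17 WRITE c 19 -> drop (> snap)
  v18 WRITE d 8 -> skip
  v19 WRITE d 23 -> skip
  v20 WRITE b 6 -> skip
  v21 WRITE d 6 -> skip
  v22 WRITE b 5 -> skip
Collected: [(3, 0), (10, 3)]

Answer: v3 0
v10 3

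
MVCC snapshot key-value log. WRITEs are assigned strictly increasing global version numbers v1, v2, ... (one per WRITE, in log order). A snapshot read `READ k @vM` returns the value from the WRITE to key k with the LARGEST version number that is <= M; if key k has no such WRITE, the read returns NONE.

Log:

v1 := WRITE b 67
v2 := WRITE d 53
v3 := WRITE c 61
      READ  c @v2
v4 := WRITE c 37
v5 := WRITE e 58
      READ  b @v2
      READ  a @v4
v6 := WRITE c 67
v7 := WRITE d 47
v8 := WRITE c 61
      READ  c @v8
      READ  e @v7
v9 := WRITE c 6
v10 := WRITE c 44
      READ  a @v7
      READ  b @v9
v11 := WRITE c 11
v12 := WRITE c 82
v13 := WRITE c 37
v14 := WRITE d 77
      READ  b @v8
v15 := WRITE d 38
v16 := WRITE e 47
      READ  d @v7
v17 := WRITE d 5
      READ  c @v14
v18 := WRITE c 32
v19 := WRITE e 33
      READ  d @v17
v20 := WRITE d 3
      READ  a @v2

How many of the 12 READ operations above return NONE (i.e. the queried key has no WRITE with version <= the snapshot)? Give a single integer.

v1: WRITE b=67  (b history now [(1, 67)])
v2: WRITE d=53  (d history now [(2, 53)])
v3: WRITE c=61  (c history now [(3, 61)])
READ c @v2: history=[(3, 61)] -> no version <= 2 -> NONE
v4: WRITE c=37  (c history now [(3, 61), (4, 37)])
v5: WRITE e=58  (e history now [(5, 58)])
READ b @v2: history=[(1, 67)] -> pick v1 -> 67
READ a @v4: history=[] -> no version <= 4 -> NONE
v6: WRITE c=67  (c history now [(3, 61), (4, 37), (6, 67)])
v7: WRITE d=47  (d history now [(2, 53), (7, 47)])
v8: WRITE c=61  (c history now [(3, 61), (4, 37), (6, 67), (8, 61)])
READ c @v8: history=[(3, 61), (4, 37), (6, 67), (8, 61)] -> pick v8 -> 61
READ e @v7: history=[(5, 58)] -> pick v5 -> 58
v9: WRITE c=6  (c history now [(3, 61), (4, 37), (6, 67), (8, 61), (9, 6)])
v10: WRITE c=44  (c history now [(3, 61), (4, 37), (6, 67), (8, 61), (9, 6), (10, 44)])
READ a @v7: history=[] -> no version <= 7 -> NONE
READ b @v9: history=[(1, 67)] -> pick v1 -> 67
v11: WRITE c=11  (c history now [(3, 61), (4, 37), (6, 67), (8, 61), (9, 6), (10, 44), (11, 11)])
v12: WRITE c=82  (c history now [(3, 61), (4, 37), (6, 67), (8, 61), (9, 6), (10, 44), (11, 11), (12, 82)])
v13: WRITE c=37  (c history now [(3, 61), (4, 37), (6, 67), (8, 61), (9, 6), (10, 44), (11, 11), (12, 82), (13, 37)])
v14: WRITE d=77  (d history now [(2, 53), (7, 47), (14, 77)])
READ b @v8: history=[(1, 67)] -> pick v1 -> 67
v15: WRITE d=38  (d history now [(2, 53), (7, 47), (14, 77), (15, 38)])
v16: WRITE e=47  (e history now [(5, 58), (16, 47)])
READ d @v7: history=[(2, 53), (7, 47), (14, 77), (15, 38)] -> pick v7 -> 47
v17: WRITE d=5  (d history now [(2, 53), (7, 47), (14, 77), (15, 38), (17, 5)])
READ c @v14: history=[(3, 61), (4, 37), (6, 67), (8, 61), (9, 6), (10, 44), (11, 11), (12, 82), (13, 37)] -> pick v13 -> 37
v18: WRITE c=32  (c history now [(3, 61), (4, 37), (6, 67), (8, 61), (9, 6), (10, 44), (11, 11), (12, 82), (13, 37), (18, 32)])
v19: WRITE e=33  (e history now [(5, 58), (16, 47), (19, 33)])
READ d @v17: history=[(2, 53), (7, 47), (14, 77), (15, 38), (17, 5)] -> pick v17 -> 5
v20: WRITE d=3  (d history now [(2, 53), (7, 47), (14, 77), (15, 38), (17, 5), (20, 3)])
READ a @v2: history=[] -> no version <= 2 -> NONE
Read results in order: ['NONE', '67', 'NONE', '61', '58', 'NONE', '67', '67', '47', '37', '5', 'NONE']
NONE count = 4

Answer: 4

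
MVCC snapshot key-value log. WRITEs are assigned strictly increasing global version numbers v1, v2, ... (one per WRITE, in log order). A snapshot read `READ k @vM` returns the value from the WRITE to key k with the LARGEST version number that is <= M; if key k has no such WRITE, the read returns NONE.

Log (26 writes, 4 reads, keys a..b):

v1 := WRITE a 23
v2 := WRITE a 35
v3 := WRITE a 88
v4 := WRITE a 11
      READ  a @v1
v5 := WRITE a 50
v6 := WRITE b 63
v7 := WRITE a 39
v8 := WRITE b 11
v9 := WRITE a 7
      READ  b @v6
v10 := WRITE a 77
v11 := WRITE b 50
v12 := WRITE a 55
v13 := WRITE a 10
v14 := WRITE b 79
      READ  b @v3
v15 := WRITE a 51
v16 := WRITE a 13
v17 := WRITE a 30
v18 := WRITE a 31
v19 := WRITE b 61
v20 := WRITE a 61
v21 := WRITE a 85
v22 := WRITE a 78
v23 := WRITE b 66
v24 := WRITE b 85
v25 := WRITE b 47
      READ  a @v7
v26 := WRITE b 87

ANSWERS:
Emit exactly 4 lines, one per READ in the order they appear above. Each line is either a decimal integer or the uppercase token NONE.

v1: WRITE a=23  (a history now [(1, 23)])
v2: WRITE a=35  (a history now [(1, 23), (2, 35)])
v3: WRITE a=88  (a history now [(1, 23), (2, 35), (3, 88)])
v4: WRITE a=11  (a history now [(1, 23), (2, 35), (3, 88), (4, 11)])
READ a @v1: history=[(1, 23), (2, 35), (3, 88), (4, 11)] -> pick v1 -> 23
v5: WRITE a=50  (a history now [(1, 23), (2, 35), (3, 88), (4, 11), (5, 50)])
v6: WRITE b=63  (b history now [(6, 63)])
v7: WRITE a=39  (a history now [(1, 23), (2, 35), (3, 88), (4, 11), (5, 50), (7, 39)])
v8: WRITE b=11  (b history now [(6, 63), (8, 11)])
v9: WRITE a=7  (a history now [(1, 23), (2, 35), (3, 88), (4, 11), (5, 50), (7, 39), (9, 7)])
READ b @v6: history=[(6, 63), (8, 11)] -> pick v6 -> 63
v10: WRITE a=77  (a history now [(1, 23), (2, 35), (3, 88), (4, 11), (5, 50), (7, 39), (9, 7), (10, 77)])
v11: WRITE b=50  (b history now [(6, 63), (8, 11), (11, 50)])
v12: WRITE a=55  (a history now [(1, 23), (2, 35), (3, 88), (4, 11), (5, 50), (7, 39), (9, 7), (10, 77), (12, 55)])
v13: WRITE a=10  (a history now [(1, 23), (2, 35), (3, 88), (4, 11), (5, 50), (7, 39), (9, 7), (10, 77), (12, 55), (13, 10)])
v14: WRITE b=79  (b history now [(6, 63), (8, 11), (11, 50), (14, 79)])
READ b @v3: history=[(6, 63), (8, 11), (11, 50), (14, 79)] -> no version <= 3 -> NONE
v15: WRITE a=51  (a history now [(1, 23), (2, 35), (3, 88), (4, 11), (5, 50), (7, 39), (9, 7), (10, 77), (12, 55), (13, 10), (15, 51)])
v16: WRITE a=13  (a history now [(1, 23), (2, 35), (3, 88), (4, 11), (5, 50), (7, 39), (9, 7), (10, 77), (12, 55), (13, 10), (15, 51), (16, 13)])
v17: WRITE a=30  (a history now [(1, 23), (2, 35), (3, 88), (4, 11), (5, 50), (7, 39), (9, 7), (10, 77), (12, 55), (13, 10), (15, 51), (16, 13), (17, 30)])
v18: WRITE a=31  (a history now [(1, 23), (2, 35), (3, 88), (4, 11), (5, 50), (7, 39), (9, 7), (10, 77), (12, 55), (13, 10), (15, 51), (16, 13), (17, 30), (18, 31)])
v19: WRITE b=61  (b history now [(6, 63), (8, 11), (11, 50), (14, 79), (19, 61)])
v20: WRITE a=61  (a history now [(1, 23), (2, 35), (3, 88), (4, 11), (5, 50), (7, 39), (9, 7), (10, 77), (12, 55), (13, 10), (15, 51), (16, 13), (17, 30), (18, 31), (20, 61)])
v21: WRITE a=85  (a history now [(1, 23), (2, 35), (3, 88), (4, 11), (5, 50), (7, 39), (9, 7), (10, 77), (12, 55), (13, 10), (15, 51), (16, 13), (17, 30), (18, 31), (20, 61), (21, 85)])
v22: WRITE a=78  (a history now [(1, 23), (2, 35), (3, 88), (4, 11), (5, 50), (7, 39), (9, 7), (10, 77), (12, 55), (13, 10), (15, 51), (16, 13), (17, 30), (18, 31), (20, 61), (21, 85), (22, 78)])
v23: WRITE b=66  (b history now [(6, 63), (8, 11), (11, 50), (14, 79), (19, 61), (23, 66)])
v24: WRITE b=85  (b history now [(6, 63), (8, 11), (11, 50), (14, 79), (19, 61), (23, 66), (24, 85)])
v25: WRITE b=47  (b history now [(6, 63), (8, 11), (11, 50), (14, 79), (19, 61), (23, 66), (24, 85), (25, 47)])
READ a @v7: history=[(1, 23), (2, 35), (3, 88), (4, 11), (5, 50), (7, 39), (9, 7), (10, 77), (12, 55), (13, 10), (15, 51), (16, 13), (17, 30), (18, 31), (20, 61), (21, 85), (22, 78)] -> pick v7 -> 39
v26: WRITE b=87  (b history now [(6, 63), (8, 11), (11, 50), (14, 79), (19, 61), (23, 66), (24, 85), (25, 47), (26, 87)])

Answer: 23
63
NONE
39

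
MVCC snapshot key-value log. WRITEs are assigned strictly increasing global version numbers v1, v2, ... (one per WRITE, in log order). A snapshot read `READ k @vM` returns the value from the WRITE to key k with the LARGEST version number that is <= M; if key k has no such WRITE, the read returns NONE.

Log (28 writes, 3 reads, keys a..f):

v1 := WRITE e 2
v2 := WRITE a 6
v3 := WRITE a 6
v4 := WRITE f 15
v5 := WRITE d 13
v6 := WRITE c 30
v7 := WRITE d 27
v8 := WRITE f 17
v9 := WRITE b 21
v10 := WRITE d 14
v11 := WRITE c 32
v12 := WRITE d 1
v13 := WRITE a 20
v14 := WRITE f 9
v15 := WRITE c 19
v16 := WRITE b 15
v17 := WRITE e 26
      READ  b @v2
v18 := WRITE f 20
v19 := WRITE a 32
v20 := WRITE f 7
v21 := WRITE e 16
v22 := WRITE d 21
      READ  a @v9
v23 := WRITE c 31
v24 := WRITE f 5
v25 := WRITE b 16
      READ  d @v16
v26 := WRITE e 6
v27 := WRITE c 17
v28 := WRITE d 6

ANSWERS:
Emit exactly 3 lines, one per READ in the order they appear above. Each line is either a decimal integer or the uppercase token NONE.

Answer: NONE
6
1

Derivation:
v1: WRITE e=2  (e history now [(1, 2)])
v2: WRITE a=6  (a history now [(2, 6)])
v3: WRITE a=6  (a history now [(2, 6), (3, 6)])
v4: WRITE f=15  (f history now [(4, 15)])
v5: WRITE d=13  (d history now [(5, 13)])
v6: WRITE c=30  (c history now [(6, 30)])
v7: WRITE d=27  (d history now [(5, 13), (7, 27)])
v8: WRITE f=17  (f history now [(4, 15), (8, 17)])
v9: WRITE b=21  (b history now [(9, 21)])
v10: WRITE d=14  (d history now [(5, 13), (7, 27), (10, 14)])
v11: WRITE c=32  (c history now [(6, 30), (11, 32)])
v12: WRITE d=1  (d history now [(5, 13), (7, 27), (10, 14), (12, 1)])
v13: WRITE a=20  (a history now [(2, 6), (3, 6), (13, 20)])
v14: WRITE f=9  (f history now [(4, 15), (8, 17), (14, 9)])
v15: WRITE c=19  (c history now [(6, 30), (11, 32), (15, 19)])
v16: WRITE b=15  (b history now [(9, 21), (16, 15)])
v17: WRITE e=26  (e history now [(1, 2), (17, 26)])
READ b @v2: history=[(9, 21), (16, 15)] -> no version <= 2 -> NONE
v18: WRITE f=20  (f history now [(4, 15), (8, 17), (14, 9), (18, 20)])
v19: WRITE a=32  (a history now [(2, 6), (3, 6), (13, 20), (19, 32)])
v20: WRITE f=7  (f history now [(4, 15), (8, 17), (14, 9), (18, 20), (20, 7)])
v21: WRITE e=16  (e history now [(1, 2), (17, 26), (21, 16)])
v22: WRITE d=21  (d history now [(5, 13), (7, 27), (10, 14), (12, 1), (22, 21)])
READ a @v9: history=[(2, 6), (3, 6), (13, 20), (19, 32)] -> pick v3 -> 6
v23: WRITE c=31  (c history now [(6, 30), (11, 32), (15, 19), (23, 31)])
v24: WRITE f=5  (f history now [(4, 15), (8, 17), (14, 9), (18, 20), (20, 7), (24, 5)])
v25: WRITE b=16  (b history now [(9, 21), (16, 15), (25, 16)])
READ d @v16: history=[(5, 13), (7, 27), (10, 14), (12, 1), (22, 21)] -> pick v12 -> 1
v26: WRITE e=6  (e history now [(1, 2), (17, 26), (21, 16), (26, 6)])
v27: WRITE c=17  (c history now [(6, 30), (11, 32), (15, 19), (23, 31), (27, 17)])
v28: WRITE d=6  (d history now [(5, 13), (7, 27), (10, 14), (12, 1), (22, 21), (28, 6)])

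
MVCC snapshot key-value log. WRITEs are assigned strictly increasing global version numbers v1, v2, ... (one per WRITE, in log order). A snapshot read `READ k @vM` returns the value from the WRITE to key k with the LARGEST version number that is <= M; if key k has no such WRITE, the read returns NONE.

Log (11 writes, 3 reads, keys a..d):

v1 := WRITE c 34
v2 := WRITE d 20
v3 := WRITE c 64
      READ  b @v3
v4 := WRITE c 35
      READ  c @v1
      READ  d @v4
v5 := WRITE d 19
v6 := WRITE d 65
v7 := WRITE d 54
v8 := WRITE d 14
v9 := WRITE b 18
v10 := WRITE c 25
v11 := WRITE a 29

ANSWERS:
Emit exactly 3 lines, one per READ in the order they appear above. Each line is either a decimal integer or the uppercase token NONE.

Answer: NONE
34
20

Derivation:
v1: WRITE c=34  (c history now [(1, 34)])
v2: WRITE d=20  (d history now [(2, 20)])
v3: WRITE c=64  (c history now [(1, 34), (3, 64)])
READ b @v3: history=[] -> no version <= 3 -> NONE
v4: WRITE c=35  (c history now [(1, 34), (3, 64), (4, 35)])
READ c @v1: history=[(1, 34), (3, 64), (4, 35)] -> pick v1 -> 34
READ d @v4: history=[(2, 20)] -> pick v2 -> 20
v5: WRITE d=19  (d history now [(2, 20), (5, 19)])
v6: WRITE d=65  (d history now [(2, 20), (5, 19), (6, 65)])
v7: WRITE d=54  (d history now [(2, 20), (5, 19), (6, 65), (7, 54)])
v8: WRITE d=14  (d history now [(2, 20), (5, 19), (6, 65), (7, 54), (8, 14)])
v9: WRITE b=18  (b history now [(9, 18)])
v10: WRITE c=25  (c history now [(1, 34), (3, 64), (4, 35), (10, 25)])
v11: WRITE a=29  (a history now [(11, 29)])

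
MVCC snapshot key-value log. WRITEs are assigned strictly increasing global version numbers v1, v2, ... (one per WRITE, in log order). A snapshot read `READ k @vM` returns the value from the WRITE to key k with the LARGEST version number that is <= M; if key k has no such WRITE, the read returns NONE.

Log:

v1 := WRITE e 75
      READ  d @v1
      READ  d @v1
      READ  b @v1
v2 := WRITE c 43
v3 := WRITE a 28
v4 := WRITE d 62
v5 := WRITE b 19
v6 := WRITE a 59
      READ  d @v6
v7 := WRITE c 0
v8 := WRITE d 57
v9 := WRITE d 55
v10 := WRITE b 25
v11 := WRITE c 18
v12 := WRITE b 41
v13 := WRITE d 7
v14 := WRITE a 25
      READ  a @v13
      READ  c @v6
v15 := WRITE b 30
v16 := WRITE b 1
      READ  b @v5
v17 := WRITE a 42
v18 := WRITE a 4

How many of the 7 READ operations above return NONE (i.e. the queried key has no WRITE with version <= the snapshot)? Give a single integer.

v1: WRITE e=75  (e history now [(1, 75)])
READ d @v1: history=[] -> no version <= 1 -> NONE
READ d @v1: history=[] -> no version <= 1 -> NONE
READ b @v1: history=[] -> no version <= 1 -> NONE
v2: WRITE c=43  (c history now [(2, 43)])
v3: WRITE a=28  (a history now [(3, 28)])
v4: WRITE d=62  (d history now [(4, 62)])
v5: WRITE b=19  (b history now [(5, 19)])
v6: WRITE a=59  (a history now [(3, 28), (6, 59)])
READ d @v6: history=[(4, 62)] -> pick v4 -> 62
v7: WRITE c=0  (c history now [(2, 43), (7, 0)])
v8: WRITE d=57  (d history now [(4, 62), (8, 57)])
v9: WRITE d=55  (d history now [(4, 62), (8, 57), (9, 55)])
v10: WRITE b=25  (b history now [(5, 19), (10, 25)])
v11: WRITE c=18  (c history now [(2, 43), (7, 0), (11, 18)])
v12: WRITE b=41  (b history now [(5, 19), (10, 25), (12, 41)])
v13: WRITE d=7  (d history now [(4, 62), (8, 57), (9, 55), (13, 7)])
v14: WRITE a=25  (a history now [(3, 28), (6, 59), (14, 25)])
READ a @v13: history=[(3, 28), (6, 59), (14, 25)] -> pick v6 -> 59
READ c @v6: history=[(2, 43), (7, 0), (11, 18)] -> pick v2 -> 43
v15: WRITE b=30  (b history now [(5, 19), (10, 25), (12, 41), (15, 30)])
v16: WRITE b=1  (b history now [(5, 19), (10, 25), (12, 41), (15, 30), (16, 1)])
READ b @v5: history=[(5, 19), (10, 25), (12, 41), (15, 30), (16, 1)] -> pick v5 -> 19
v17: WRITE a=42  (a history now [(3, 28), (6, 59), (14, 25), (17, 42)])
v18: WRITE a=4  (a history now [(3, 28), (6, 59), (14, 25), (17, 42), (18, 4)])
Read results in order: ['NONE', 'NONE', 'NONE', '62', '59', '43', '19']
NONE count = 3

Answer: 3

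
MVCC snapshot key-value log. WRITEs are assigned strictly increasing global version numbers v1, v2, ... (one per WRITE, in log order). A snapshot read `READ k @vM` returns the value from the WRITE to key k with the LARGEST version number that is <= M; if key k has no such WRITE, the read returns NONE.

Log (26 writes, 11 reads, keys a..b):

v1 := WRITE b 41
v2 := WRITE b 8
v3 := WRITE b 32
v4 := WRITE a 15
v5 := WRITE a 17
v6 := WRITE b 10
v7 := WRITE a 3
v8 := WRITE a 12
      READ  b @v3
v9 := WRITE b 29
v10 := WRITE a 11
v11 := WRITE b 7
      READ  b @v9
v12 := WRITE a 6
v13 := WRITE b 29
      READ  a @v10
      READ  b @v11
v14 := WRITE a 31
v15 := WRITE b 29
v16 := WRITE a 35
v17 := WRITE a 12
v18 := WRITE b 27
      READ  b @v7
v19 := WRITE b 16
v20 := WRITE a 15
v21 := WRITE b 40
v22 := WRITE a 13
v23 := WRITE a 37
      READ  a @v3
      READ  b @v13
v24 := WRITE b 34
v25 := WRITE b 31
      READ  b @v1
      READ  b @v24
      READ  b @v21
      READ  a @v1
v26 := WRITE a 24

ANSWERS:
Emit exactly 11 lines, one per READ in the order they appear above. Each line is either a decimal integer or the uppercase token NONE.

v1: WRITE b=41  (b history now [(1, 41)])
v2: WRITE b=8  (b history now [(1, 41), (2, 8)])
v3: WRITE b=32  (b history now [(1, 41), (2, 8), (3, 32)])
v4: WRITE a=15  (a history now [(4, 15)])
v5: WRITE a=17  (a history now [(4, 15), (5, 17)])
v6: WRITE b=10  (b history now [(1, 41), (2, 8), (3, 32), (6, 10)])
v7: WRITE a=3  (a history now [(4, 15), (5, 17), (7, 3)])
v8: WRITE a=12  (a history now [(4, 15), (5, 17), (7, 3), (8, 12)])
READ b @v3: history=[(1, 41), (2, 8), (3, 32), (6, 10)] -> pick v3 -> 32
v9: WRITE b=29  (b history now [(1, 41), (2, 8), (3, 32), (6, 10), (9, 29)])
v10: WRITE a=11  (a history now [(4, 15), (5, 17), (7, 3), (8, 12), (10, 11)])
v11: WRITE b=7  (b history now [(1, 41), (2, 8), (3, 32), (6, 10), (9, 29), (11, 7)])
READ b @v9: history=[(1, 41), (2, 8), (3, 32), (6, 10), (9, 29), (11, 7)] -> pick v9 -> 29
v12: WRITE a=6  (a history now [(4, 15), (5, 17), (7, 3), (8, 12), (10, 11), (12, 6)])
v13: WRITE b=29  (b history now [(1, 41), (2, 8), (3, 32), (6, 10), (9, 29), (11, 7), (13, 29)])
READ a @v10: history=[(4, 15), (5, 17), (7, 3), (8, 12), (10, 11), (12, 6)] -> pick v10 -> 11
READ b @v11: history=[(1, 41), (2, 8), (3, 32), (6, 10), (9, 29), (11, 7), (13, 29)] -> pick v11 -> 7
v14: WRITE a=31  (a history now [(4, 15), (5, 17), (7, 3), (8, 12), (10, 11), (12, 6), (14, 31)])
v15: WRITE b=29  (b history now [(1, 41), (2, 8), (3, 32), (6, 10), (9, 29), (11, 7), (13, 29), (15, 29)])
v16: WRITE a=35  (a history now [(4, 15), (5, 17), (7, 3), (8, 12), (10, 11), (12, 6), (14, 31), (16, 35)])
v17: WRITE a=12  (a history now [(4, 15), (5, 17), (7, 3), (8, 12), (10, 11), (12, 6), (14, 31), (16, 35), (17, 12)])
v18: WRITE b=27  (b history now [(1, 41), (2, 8), (3, 32), (6, 10), (9, 29), (11, 7), (13, 29), (15, 29), (18, 27)])
READ b @v7: history=[(1, 41), (2, 8), (3, 32), (6, 10), (9, 29), (11, 7), (13, 29), (15, 29), (18, 27)] -> pick v6 -> 10
v19: WRITE b=16  (b history now [(1, 41), (2, 8), (3, 32), (6, 10), (9, 29), (11, 7), (13, 29), (15, 29), (18, 27), (19, 16)])
v20: WRITE a=15  (a history now [(4, 15), (5, 17), (7, 3), (8, 12), (10, 11), (12, 6), (14, 31), (16, 35), (17, 12), (20, 15)])
v21: WRITE b=40  (b history now [(1, 41), (2, 8), (3, 32), (6, 10), (9, 29), (11, 7), (13, 29), (15, 29), (18, 27), (19, 16), (21, 40)])
v22: WRITE a=13  (a history now [(4, 15), (5, 17), (7, 3), (8, 12), (10, 11), (12, 6), (14, 31), (16, 35), (17, 12), (20, 15), (22, 13)])
v23: WRITE a=37  (a history now [(4, 15), (5, 17), (7, 3), (8, 12), (10, 11), (12, 6), (14, 31), (16, 35), (17, 12), (20, 15), (22, 13), (23, 37)])
READ a @v3: history=[(4, 15), (5, 17), (7, 3), (8, 12), (10, 11), (12, 6), (14, 31), (16, 35), (17, 12), (20, 15), (22, 13), (23, 37)] -> no version <= 3 -> NONE
READ b @v13: history=[(1, 41), (2, 8), (3, 32), (6, 10), (9, 29), (11, 7), (13, 29), (15, 29), (18, 27), (19, 16), (21, 40)] -> pick v13 -> 29
v24: WRITE b=34  (b history now [(1, 41), (2, 8), (3, 32), (6, 10), (9, 29), (11, 7), (13, 29), (15, 29), (18, 27), (19, 16), (21, 40), (24, 34)])
v25: WRITE b=31  (b history now [(1, 41), (2, 8), (3, 32), (6, 10), (9, 29), (11, 7), (13, 29), (15, 29), (18, 27), (19, 16), (21, 40), (24, 34), (25, 31)])
READ b @v1: history=[(1, 41), (2, 8), (3, 32), (6, 10), (9, 29), (11, 7), (13, 29), (15, 29), (18, 27), (19, 16), (21, 40), (24, 34), (25, 31)] -> pick v1 -> 41
READ b @v24: history=[(1, 41), (2, 8), (3, 32), (6, 10), (9, 29), (11, 7), (13, 29), (15, 29), (18, 27), (19, 16), (21, 40), (24, 34), (25, 31)] -> pick v24 -> 34
READ b @v21: history=[(1, 41), (2, 8), (3, 32), (6, 10), (9, 29), (11, 7), (13, 29), (15, 29), (18, 27), (19, 16), (21, 40), (24, 34), (25, 31)] -> pick v21 -> 40
READ a @v1: history=[(4, 15), (5, 17), (7, 3), (8, 12), (10, 11), (12, 6), (14, 31), (16, 35), (17, 12), (20, 15), (22, 13), (23, 37)] -> no version <= 1 -> NONE
v26: WRITE a=24  (a history now [(4, 15), (5, 17), (7, 3), (8, 12), (10, 11), (12, 6), (14, 31), (16, 35), (17, 12), (20, 15), (22, 13), (23, 37), (26, 24)])

Answer: 32
29
11
7
10
NONE
29
41
34
40
NONE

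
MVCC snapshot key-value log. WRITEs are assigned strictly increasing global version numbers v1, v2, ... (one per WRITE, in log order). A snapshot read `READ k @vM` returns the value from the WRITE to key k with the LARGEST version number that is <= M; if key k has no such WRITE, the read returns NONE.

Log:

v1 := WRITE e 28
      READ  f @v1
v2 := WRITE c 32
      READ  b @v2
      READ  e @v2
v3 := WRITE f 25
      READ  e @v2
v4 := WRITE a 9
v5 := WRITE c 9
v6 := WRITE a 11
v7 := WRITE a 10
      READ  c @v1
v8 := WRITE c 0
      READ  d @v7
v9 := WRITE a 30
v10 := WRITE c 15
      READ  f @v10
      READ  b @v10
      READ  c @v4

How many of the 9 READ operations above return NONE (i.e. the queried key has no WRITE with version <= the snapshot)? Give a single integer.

v1: WRITE e=28  (e history now [(1, 28)])
READ f @v1: history=[] -> no version <= 1 -> NONE
v2: WRITE c=32  (c history now [(2, 32)])
READ b @v2: history=[] -> no version <= 2 -> NONE
READ e @v2: history=[(1, 28)] -> pick v1 -> 28
v3: WRITE f=25  (f history now [(3, 25)])
READ e @v2: history=[(1, 28)] -> pick v1 -> 28
v4: WRITE a=9  (a history now [(4, 9)])
v5: WRITE c=9  (c history now [(2, 32), (5, 9)])
v6: WRITE a=11  (a history now [(4, 9), (6, 11)])
v7: WRITE a=10  (a history now [(4, 9), (6, 11), (7, 10)])
READ c @v1: history=[(2, 32), (5, 9)] -> no version <= 1 -> NONE
v8: WRITE c=0  (c history now [(2, 32), (5, 9), (8, 0)])
READ d @v7: history=[] -> no version <= 7 -> NONE
v9: WRITE a=30  (a history now [(4, 9), (6, 11), (7, 10), (9, 30)])
v10: WRITE c=15  (c history now [(2, 32), (5, 9), (8, 0), (10, 15)])
READ f @v10: history=[(3, 25)] -> pick v3 -> 25
READ b @v10: history=[] -> no version <= 10 -> NONE
READ c @v4: history=[(2, 32), (5, 9), (8, 0), (10, 15)] -> pick v2 -> 32
Read results in order: ['NONE', 'NONE', '28', '28', 'NONE', 'NONE', '25', 'NONE', '32']
NONE count = 5

Answer: 5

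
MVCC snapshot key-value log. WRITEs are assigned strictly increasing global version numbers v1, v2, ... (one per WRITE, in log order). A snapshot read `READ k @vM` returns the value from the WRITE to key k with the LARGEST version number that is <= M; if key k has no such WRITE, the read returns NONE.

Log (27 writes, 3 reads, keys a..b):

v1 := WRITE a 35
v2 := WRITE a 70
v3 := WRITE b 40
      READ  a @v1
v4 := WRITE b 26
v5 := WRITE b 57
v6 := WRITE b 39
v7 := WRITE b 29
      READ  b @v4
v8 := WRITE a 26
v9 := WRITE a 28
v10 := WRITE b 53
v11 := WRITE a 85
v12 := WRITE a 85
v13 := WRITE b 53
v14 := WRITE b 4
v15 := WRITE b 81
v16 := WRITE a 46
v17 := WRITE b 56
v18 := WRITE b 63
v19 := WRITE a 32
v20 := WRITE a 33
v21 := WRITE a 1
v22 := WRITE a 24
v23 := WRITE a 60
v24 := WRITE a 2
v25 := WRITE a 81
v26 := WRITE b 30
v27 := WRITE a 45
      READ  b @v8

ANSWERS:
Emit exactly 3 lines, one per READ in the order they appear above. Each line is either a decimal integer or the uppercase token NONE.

v1: WRITE a=35  (a history now [(1, 35)])
v2: WRITE a=70  (a history now [(1, 35), (2, 70)])
v3: WRITE b=40  (b history now [(3, 40)])
READ a @v1: history=[(1, 35), (2, 70)] -> pick v1 -> 35
v4: WRITE b=26  (b history now [(3, 40), (4, 26)])
v5: WRITE b=57  (b history now [(3, 40), (4, 26), (5, 57)])
v6: WRITE b=39  (b history now [(3, 40), (4, 26), (5, 57), (6, 39)])
v7: WRITE b=29  (b history now [(3, 40), (4, 26), (5, 57), (6, 39), (7, 29)])
READ b @v4: history=[(3, 40), (4, 26), (5, 57), (6, 39), (7, 29)] -> pick v4 -> 26
v8: WRITE a=26  (a history now [(1, 35), (2, 70), (8, 26)])
v9: WRITE a=28  (a history now [(1, 35), (2, 70), (8, 26), (9, 28)])
v10: WRITE b=53  (b history now [(3, 40), (4, 26), (5, 57), (6, 39), (7, 29), (10, 53)])
v11: WRITE a=85  (a history now [(1, 35), (2, 70), (8, 26), (9, 28), (11, 85)])
v12: WRITE a=85  (a history now [(1, 35), (2, 70), (8, 26), (9, 28), (11, 85), (12, 85)])
v13: WRITE b=53  (b history now [(3, 40), (4, 26), (5, 57), (6, 39), (7, 29), (10, 53), (13, 53)])
v14: WRITE b=4  (b history now [(3, 40), (4, 26), (5, 57), (6, 39), (7, 29), (10, 53), (13, 53), (14, 4)])
v15: WRITE b=81  (b history now [(3, 40), (4, 26), (5, 57), (6, 39), (7, 29), (10, 53), (13, 53), (14, 4), (15, 81)])
v16: WRITE a=46  (a history now [(1, 35), (2, 70), (8, 26), (9, 28), (11, 85), (12, 85), (16, 46)])
v17: WRITE b=56  (b history now [(3, 40), (4, 26), (5, 57), (6, 39), (7, 29), (10, 53), (13, 53), (14, 4), (15, 81), (17, 56)])
v18: WRITE b=63  (b history now [(3, 40), (4, 26), (5, 57), (6, 39), (7, 29), (10, 53), (13, 53), (14, 4), (15, 81), (17, 56), (18, 63)])
v19: WRITE a=32  (a history now [(1, 35), (2, 70), (8, 26), (9, 28), (11, 85), (12, 85), (16, 46), (19, 32)])
v20: WRITE a=33  (a history now [(1, 35), (2, 70), (8, 26), (9, 28), (11, 85), (12, 85), (16, 46), (19, 32), (20, 33)])
v21: WRITE a=1  (a history now [(1, 35), (2, 70), (8, 26), (9, 28), (11, 85), (12, 85), (16, 46), (19, 32), (20, 33), (21, 1)])
v22: WRITE a=24  (a history now [(1, 35), (2, 70), (8, 26), (9, 28), (11, 85), (12, 85), (16, 46), (19, 32), (20, 33), (21, 1), (22, 24)])
v23: WRITE a=60  (a history now [(1, 35), (2, 70), (8, 26), (9, 28), (11, 85), (12, 85), (16, 46), (19, 32), (20, 33), (21, 1), (22, 24), (23, 60)])
v24: WRITE a=2  (a history now [(1, 35), (2, 70), (8, 26), (9, 28), (11, 85), (12, 85), (16, 46), (19, 32), (20, 33), (21, 1), (22, 24), (23, 60), (24, 2)])
v25: WRITE a=81  (a history now [(1, 35), (2, 70), (8, 26), (9, 28), (11, 85), (12, 85), (16, 46), (19, 32), (20, 33), (21, 1), (22, 24), (23, 60), (24, 2), (25, 81)])
v26: WRITE b=30  (b history now [(3, 40), (4, 26), (5, 57), (6, 39), (7, 29), (10, 53), (13, 53), (14, 4), (15, 81), (17, 56), (18, 63), (26, 30)])
v27: WRITE a=45  (a history now [(1, 35), (2, 70), (8, 26), (9, 28), (11, 85), (12, 85), (16, 46), (19, 32), (20, 33), (21, 1), (22, 24), (23, 60), (24, 2), (25, 81), (27, 45)])
READ b @v8: history=[(3, 40), (4, 26), (5, 57), (6, 39), (7, 29), (10, 53), (13, 53), (14, 4), (15, 81), (17, 56), (18, 63), (26, 30)] -> pick v7 -> 29

Answer: 35
26
29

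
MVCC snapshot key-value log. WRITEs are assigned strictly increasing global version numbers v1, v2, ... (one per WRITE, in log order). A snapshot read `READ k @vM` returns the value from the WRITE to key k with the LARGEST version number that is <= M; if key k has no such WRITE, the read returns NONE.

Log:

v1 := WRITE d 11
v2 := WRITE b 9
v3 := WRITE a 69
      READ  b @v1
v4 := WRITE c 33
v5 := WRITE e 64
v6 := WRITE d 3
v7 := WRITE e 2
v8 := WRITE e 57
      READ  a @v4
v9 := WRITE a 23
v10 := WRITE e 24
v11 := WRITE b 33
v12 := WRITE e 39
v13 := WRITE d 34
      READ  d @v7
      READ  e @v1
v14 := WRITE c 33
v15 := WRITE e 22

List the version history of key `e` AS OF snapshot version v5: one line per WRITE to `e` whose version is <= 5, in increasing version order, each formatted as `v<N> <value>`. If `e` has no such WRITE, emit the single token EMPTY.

Scan writes for key=e with version <= 5:
  v1 WRITE d 11 -> skip
  v2 WRITE b 9 -> skip
  v3 WRITE a 69 -> skip
  v4 WRITE c 33 -> skip
  v5 WRITE e 64 -> keep
  v6 WRITE d 3 -> skip
  v7 WRITE e 2 -> drop (> snap)
  v8 WRITE e 57 -> drop (> snap)
  v9 WRITE a 23 -> skip
  v10 WRITE e 24 -> drop (> snap)
  v11 WRITE b 33 -> skip
  v12 WRITE e 39 -> drop (> snap)
  v13 WRITE d 34 -> skip
  v14 WRITE c 33 -> skip
  v15 WRITE e 22 -> drop (> snap)
Collected: [(5, 64)]

Answer: v5 64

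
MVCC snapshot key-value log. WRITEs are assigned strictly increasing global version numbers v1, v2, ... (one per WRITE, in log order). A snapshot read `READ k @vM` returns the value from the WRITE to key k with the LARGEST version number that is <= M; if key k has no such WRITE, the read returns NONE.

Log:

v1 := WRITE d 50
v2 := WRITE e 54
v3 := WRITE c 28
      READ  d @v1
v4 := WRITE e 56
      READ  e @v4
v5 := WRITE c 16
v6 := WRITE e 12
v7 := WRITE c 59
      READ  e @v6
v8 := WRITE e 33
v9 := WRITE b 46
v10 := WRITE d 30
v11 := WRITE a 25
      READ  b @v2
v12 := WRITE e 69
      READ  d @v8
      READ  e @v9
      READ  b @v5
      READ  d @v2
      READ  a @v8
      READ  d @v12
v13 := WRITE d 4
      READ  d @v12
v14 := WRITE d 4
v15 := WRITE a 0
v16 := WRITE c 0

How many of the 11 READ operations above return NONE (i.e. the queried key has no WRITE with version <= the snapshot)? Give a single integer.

Answer: 3

Derivation:
v1: WRITE d=50  (d history now [(1, 50)])
v2: WRITE e=54  (e history now [(2, 54)])
v3: WRITE c=28  (c history now [(3, 28)])
READ d @v1: history=[(1, 50)] -> pick v1 -> 50
v4: WRITE e=56  (e history now [(2, 54), (4, 56)])
READ e @v4: history=[(2, 54), (4, 56)] -> pick v4 -> 56
v5: WRITE c=16  (c history now [(3, 28), (5, 16)])
v6: WRITE e=12  (e history now [(2, 54), (4, 56), (6, 12)])
v7: WRITE c=59  (c history now [(3, 28), (5, 16), (7, 59)])
READ e @v6: history=[(2, 54), (4, 56), (6, 12)] -> pick v6 -> 12
v8: WRITE e=33  (e history now [(2, 54), (4, 56), (6, 12), (8, 33)])
v9: WRITE b=46  (b history now [(9, 46)])
v10: WRITE d=30  (d history now [(1, 50), (10, 30)])
v11: WRITE a=25  (a history now [(11, 25)])
READ b @v2: history=[(9, 46)] -> no version <= 2 -> NONE
v12: WRITE e=69  (e history now [(2, 54), (4, 56), (6, 12), (8, 33), (12, 69)])
READ d @v8: history=[(1, 50), (10, 30)] -> pick v1 -> 50
READ e @v9: history=[(2, 54), (4, 56), (6, 12), (8, 33), (12, 69)] -> pick v8 -> 33
READ b @v5: history=[(9, 46)] -> no version <= 5 -> NONE
READ d @v2: history=[(1, 50), (10, 30)] -> pick v1 -> 50
READ a @v8: history=[(11, 25)] -> no version <= 8 -> NONE
READ d @v12: history=[(1, 50), (10, 30)] -> pick v10 -> 30
v13: WRITE d=4  (d history now [(1, 50), (10, 30), (13, 4)])
READ d @v12: history=[(1, 50), (10, 30), (13, 4)] -> pick v10 -> 30
v14: WRITE d=4  (d history now [(1, 50), (10, 30), (13, 4), (14, 4)])
v15: WRITE a=0  (a history now [(11, 25), (15, 0)])
v16: WRITE c=0  (c history now [(3, 28), (5, 16), (7, 59), (16, 0)])
Read results in order: ['50', '56', '12', 'NONE', '50', '33', 'NONE', '50', 'NONE', '30', '30']
NONE count = 3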